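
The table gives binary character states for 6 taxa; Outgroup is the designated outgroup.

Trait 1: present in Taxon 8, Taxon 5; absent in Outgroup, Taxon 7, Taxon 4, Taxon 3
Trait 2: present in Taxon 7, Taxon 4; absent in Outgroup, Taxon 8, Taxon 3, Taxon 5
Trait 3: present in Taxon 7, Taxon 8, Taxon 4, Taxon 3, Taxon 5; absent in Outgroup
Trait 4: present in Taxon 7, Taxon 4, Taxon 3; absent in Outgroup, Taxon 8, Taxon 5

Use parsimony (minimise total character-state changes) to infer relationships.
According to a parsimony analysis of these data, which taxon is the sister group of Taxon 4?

The outgroup has state 'absent' for every character, so 'present' is the derived state throughout.
Trait 1: derived state 'present' in Taxon 5 and Taxon 8 only — synapomorphy for {Taxon 5, Taxon 8}.
Trait 2: derived state 'present' in Taxon 4 and Taxon 7 only — synapomorphy for {Taxon 4, Taxon 7}.
All ingroup taxa share the derived state 'present' for Trait 3; it defines the ingroup but does not resolve relationships within it.
Only Taxon 3, Taxon 4, and Taxon 7 show the derived state 'present' for Trait 4, supporting them as a clade.
Most parsimonious ingroup topology: (((Taxon 7,Taxon 4),Taxon 3),(Taxon 8,Taxon 5)).
Taxon 4 and Taxon 7 form a cherry on this tree, so they are sister taxa.

Taxon 7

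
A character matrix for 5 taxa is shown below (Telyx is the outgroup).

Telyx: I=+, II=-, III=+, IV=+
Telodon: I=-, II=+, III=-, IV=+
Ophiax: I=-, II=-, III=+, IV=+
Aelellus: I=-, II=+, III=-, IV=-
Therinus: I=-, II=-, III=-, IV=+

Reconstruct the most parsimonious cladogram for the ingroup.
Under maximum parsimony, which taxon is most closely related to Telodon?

Aelellus

Character polarity is set by the outgroup: the derived state is whichever differs from the outgroup's state, so for I, III, IV the derived state is '-', and for the remaining characters it is '+'.
All ingroup taxa share the derived state '-' for I; it defines the ingroup but does not resolve relationships within it.
II (derived state '+') is shared by Aelellus and Telodon — a synapomorphy uniting that clade.
III (derived state '-') is shared by Aelellus, Telodon, and Therinus — a synapomorphy uniting that clade.
IV (derived state '-') is unique to Aelellus (autapomorphy; uninformative for grouping).
Most parsimonious ingroup topology: (((Telodon,Aelellus),Therinus),Ophiax).
Telodon and Aelellus form a cherry on this tree, so they are sister taxa.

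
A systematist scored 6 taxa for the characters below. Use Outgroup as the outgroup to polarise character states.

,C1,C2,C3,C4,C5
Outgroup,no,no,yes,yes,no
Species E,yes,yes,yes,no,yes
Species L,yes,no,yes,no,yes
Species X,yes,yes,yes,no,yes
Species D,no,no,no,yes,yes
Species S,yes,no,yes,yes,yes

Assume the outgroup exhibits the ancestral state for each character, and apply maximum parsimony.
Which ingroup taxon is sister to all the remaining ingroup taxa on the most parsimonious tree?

Species D

Character polarity is set by the outgroup: the derived state is whichever differs from the outgroup's state, so for C3, C4 the derived state is 'no', and for the remaining characters it is 'yes'.
C1: derived state 'yes' in Species E, Species L, Species S, and Species X only — synapomorphy for {Species E, Species L, Species S, Species X}.
Only Species E and Species X show the derived state 'yes' for C2, supporting them as a clade.
C3 (derived state 'no') is unique to Species D (autapomorphy; uninformative for grouping).
Only Species E, Species L, and Species X show the derived state 'no' for C4, supporting them as a clade.
C5 (derived state 'yes') is shared by all ingroup taxa — unites the whole ingroup.
Most parsimonious ingroup topology: ((((Species E,Species X),Species L),Species S),Species D).
Species D is sister to the clade containing all other ingroup taxa, so it is the earliest-diverging (most basal) ingroup lineage.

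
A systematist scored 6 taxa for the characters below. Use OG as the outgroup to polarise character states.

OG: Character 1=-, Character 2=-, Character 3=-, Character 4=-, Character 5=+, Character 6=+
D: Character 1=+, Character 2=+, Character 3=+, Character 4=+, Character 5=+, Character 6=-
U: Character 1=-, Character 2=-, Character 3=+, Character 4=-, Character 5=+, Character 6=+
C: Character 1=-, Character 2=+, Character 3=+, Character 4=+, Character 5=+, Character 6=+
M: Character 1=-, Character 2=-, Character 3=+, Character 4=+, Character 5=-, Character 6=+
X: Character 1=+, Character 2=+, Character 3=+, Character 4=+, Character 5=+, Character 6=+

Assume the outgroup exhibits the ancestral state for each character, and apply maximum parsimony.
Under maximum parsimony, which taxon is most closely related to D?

X

Character polarity is set by the outgroup: the derived state is whichever differs from the outgroup's state, so for Character 5, Character 6 the derived state is '-', and for the remaining characters it is '+'.
Character 1: derived state '+' in D and X only — synapomorphy for {D, X}.
Character 2: derived state '+' in C, D, and X only — synapomorphy for {C, D, X}.
All ingroup taxa share the derived state '+' for Character 3; it defines the ingroup but does not resolve relationships within it.
Character 4: derived state '+' in C, D, M, and X only — synapomorphy for {C, D, M, X}.
Character 5: derived state '-' in M only — an autapomorphy, so it tells us nothing about relationships among taxa.
Character 6: derived state '-' in D only — an autapomorphy, so it tells us nothing about relationships among taxa.
Most parsimonious ingroup topology: ((((D,X),C),M),U).
D and X form a cherry on this tree, so they are sister taxa.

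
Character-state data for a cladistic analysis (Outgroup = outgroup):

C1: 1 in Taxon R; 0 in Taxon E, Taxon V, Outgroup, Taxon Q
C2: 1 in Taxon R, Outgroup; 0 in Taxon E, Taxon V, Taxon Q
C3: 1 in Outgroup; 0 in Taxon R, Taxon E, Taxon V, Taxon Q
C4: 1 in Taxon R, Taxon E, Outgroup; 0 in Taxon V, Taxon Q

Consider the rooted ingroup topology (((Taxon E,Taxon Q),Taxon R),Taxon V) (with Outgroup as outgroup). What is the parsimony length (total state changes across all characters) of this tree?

6

Map each character onto (((Taxon E,Taxon Q),Taxon R),Taxon V) (rooted by Outgroup) and count the minimum state changes it requires (Fitch parsimony):
C1: 1; C2: 2; C3: 1; C4: 2.
Total tree length = 6.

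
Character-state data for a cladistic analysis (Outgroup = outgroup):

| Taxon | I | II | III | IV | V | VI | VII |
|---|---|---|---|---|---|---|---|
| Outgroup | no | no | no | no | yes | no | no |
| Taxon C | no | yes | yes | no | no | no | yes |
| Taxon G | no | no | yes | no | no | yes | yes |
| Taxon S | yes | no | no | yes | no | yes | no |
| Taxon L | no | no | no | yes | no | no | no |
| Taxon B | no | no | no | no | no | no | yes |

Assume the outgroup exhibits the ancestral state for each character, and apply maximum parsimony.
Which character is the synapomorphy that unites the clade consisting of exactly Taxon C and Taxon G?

III

Character polarity is set by the outgroup: the derived state is whichever differs from the outgroup's state, so for V the derived state is 'no', and for the remaining characters it is 'yes'.
I (derived state 'yes') is unique to Taxon S (autapomorphy; uninformative for grouping).
II: derived state 'yes' in Taxon C only — an autapomorphy, so it tells us nothing about relationships among taxa.
Only Taxon C and Taxon G show the derived state 'yes' for III, supporting them as a clade.
Only Taxon L and Taxon S show the derived state 'yes' for IV, supporting them as a clade.
All ingroup taxa share the derived state 'no' for V; it defines the ingroup but does not resolve relationships within it.
VI groups Taxon G and Taxon S, which is incompatible with the clades supported by the remaining characters; treating it as convergent (homoplasy) costs fewer steps than any alternative tree.
VII (derived state 'yes') is shared by Taxon B, Taxon C, and Taxon G — a synapomorphy uniting that clade.
Most parsimonious ingroup topology: (((Taxon C,Taxon G),Taxon B),(Taxon S,Taxon L)).
The clade {Taxon C, Taxon G} is supported by III: its derived state 'yes' occurs in exactly those taxa and in no other taxon (including the outgroup).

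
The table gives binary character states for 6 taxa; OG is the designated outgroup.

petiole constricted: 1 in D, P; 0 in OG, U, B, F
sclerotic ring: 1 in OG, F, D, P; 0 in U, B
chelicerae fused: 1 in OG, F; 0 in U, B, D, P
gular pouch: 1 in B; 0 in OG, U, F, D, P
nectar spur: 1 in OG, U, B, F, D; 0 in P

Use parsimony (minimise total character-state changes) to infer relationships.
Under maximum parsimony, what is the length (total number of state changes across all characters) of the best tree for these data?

Character polarity is set by the outgroup: the derived state is whichever differs from the outgroup's state, so for sclerotic ring, chelicerae fused, nectar spur the derived state is '0', and for the remaining characters it is '1'.
petiole constricted (derived state '1') is shared by D and P — a synapomorphy uniting that clade.
sclerotic ring: derived state '0' in B and U only — synapomorphy for {B, U}.
Only B, D, P, and U show the derived state '0' for chelicerae fused, supporting them as a clade.
gular pouch (derived state '1') is unique to B (autapomorphy; uninformative for grouping).
nectar spur: derived state '0' in P only — an autapomorphy, so it tells us nothing about relationships among taxa.
Most parsimonious ingroup topology: (((U,B),(D,P)),F).
Changes per character on this tree: petiole constricted: 1; sclerotic ring: 1; chelicerae fused: 1; gular pouch: 1; nectar spur: 1.
Total = 5.

5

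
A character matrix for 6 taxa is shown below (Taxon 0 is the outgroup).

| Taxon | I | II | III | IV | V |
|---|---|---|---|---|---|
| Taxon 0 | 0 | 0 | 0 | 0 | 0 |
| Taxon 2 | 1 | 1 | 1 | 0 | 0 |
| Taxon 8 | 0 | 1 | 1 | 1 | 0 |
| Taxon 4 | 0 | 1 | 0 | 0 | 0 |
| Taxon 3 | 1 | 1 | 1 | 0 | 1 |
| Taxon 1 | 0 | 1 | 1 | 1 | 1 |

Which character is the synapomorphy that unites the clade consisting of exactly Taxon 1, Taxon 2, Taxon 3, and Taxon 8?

III

The outgroup has state '0' for every character, so '1' is the derived state throughout.
I (derived state '1') is shared by Taxon 2 and Taxon 3 — a synapomorphy uniting that clade.
All ingroup taxa share the derived state '1' for II; it defines the ingroup but does not resolve relationships within it.
Only Taxon 1, Taxon 2, Taxon 3, and Taxon 8 show the derived state '1' for III, supporting them as a clade.
IV: derived state '1' in Taxon 1 and Taxon 8 only — synapomorphy for {Taxon 1, Taxon 8}.
V groups Taxon 1 and Taxon 3, which is incompatible with the clades supported by the remaining characters; treating it as convergent (homoplasy) costs fewer steps than any alternative tree.
Most parsimonious ingroup topology: (((Taxon 2,Taxon 3),(Taxon 8,Taxon 1)),Taxon 4).
The clade {Taxon 1, Taxon 2, Taxon 3, Taxon 8} is supported by III: its derived state '1' occurs in exactly those taxa and in no other taxon (including the outgroup).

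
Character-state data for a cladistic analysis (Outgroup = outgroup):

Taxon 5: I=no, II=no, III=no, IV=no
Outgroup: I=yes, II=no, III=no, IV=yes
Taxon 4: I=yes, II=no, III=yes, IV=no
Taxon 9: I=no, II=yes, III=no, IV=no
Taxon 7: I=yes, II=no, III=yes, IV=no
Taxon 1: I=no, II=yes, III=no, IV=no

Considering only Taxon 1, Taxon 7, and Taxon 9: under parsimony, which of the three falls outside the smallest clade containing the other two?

Character polarity is set by the outgroup: the derived state is whichever differs from the outgroup's state, so for I, IV the derived state is 'no', and for the remaining characters it is 'yes'.
I (derived state 'no') is shared by Taxon 1, Taxon 5, and Taxon 9 — a synapomorphy uniting that clade.
II (derived state 'yes') is shared by Taxon 1 and Taxon 9 — a synapomorphy uniting that clade.
Only Taxon 4 and Taxon 7 show the derived state 'yes' for III, supporting them as a clade.
All ingroup taxa share the derived state 'no' for IV; it defines the ingroup but does not resolve relationships within it.
Most parsimonious ingroup topology: ((Taxon 4,Taxon 7),((Taxon 1,Taxon 9),Taxon 5)).
Taxon 9 and Taxon 1 share a more recent common ancestor with each other than either does with Taxon 7, so Taxon 7 is the least closely related of the three.

Taxon 7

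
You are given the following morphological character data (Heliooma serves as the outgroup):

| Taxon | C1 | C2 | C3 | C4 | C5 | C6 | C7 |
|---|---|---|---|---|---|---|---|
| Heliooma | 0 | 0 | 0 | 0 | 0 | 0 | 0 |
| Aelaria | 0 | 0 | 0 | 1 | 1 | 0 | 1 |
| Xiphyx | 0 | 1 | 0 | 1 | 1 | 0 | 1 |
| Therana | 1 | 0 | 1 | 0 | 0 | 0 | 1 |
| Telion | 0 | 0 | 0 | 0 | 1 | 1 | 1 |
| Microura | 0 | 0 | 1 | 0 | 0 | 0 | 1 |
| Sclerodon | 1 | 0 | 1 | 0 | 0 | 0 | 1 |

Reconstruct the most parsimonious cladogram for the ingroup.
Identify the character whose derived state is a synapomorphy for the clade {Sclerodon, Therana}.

The outgroup has state '0' for every character, so '1' is the derived state throughout.
Only Sclerodon and Therana show the derived state '1' for C1, supporting them as a clade.
C2: derived state '1' in Xiphyx only — an autapomorphy, so it tells us nothing about relationships among taxa.
C3 (derived state '1') is shared by Microura, Sclerodon, and Therana — a synapomorphy uniting that clade.
C4 (derived state '1') is shared by Aelaria and Xiphyx — a synapomorphy uniting that clade.
Only Aelaria, Telion, and Xiphyx show the derived state '1' for C5, supporting them as a clade.
C6: derived state '1' in Telion only — an autapomorphy, so it tells us nothing about relationships among taxa.
C7 (derived state '1') is shared by all ingroup taxa — unites the whole ingroup.
Most parsimonious ingroup topology: (((Aelaria,Xiphyx),Telion),((Therana,Sclerodon),Microura)).
The clade {Sclerodon, Therana} is supported by C1: its derived state '1' occurs in exactly those taxa and in no other taxon (including the outgroup).

C1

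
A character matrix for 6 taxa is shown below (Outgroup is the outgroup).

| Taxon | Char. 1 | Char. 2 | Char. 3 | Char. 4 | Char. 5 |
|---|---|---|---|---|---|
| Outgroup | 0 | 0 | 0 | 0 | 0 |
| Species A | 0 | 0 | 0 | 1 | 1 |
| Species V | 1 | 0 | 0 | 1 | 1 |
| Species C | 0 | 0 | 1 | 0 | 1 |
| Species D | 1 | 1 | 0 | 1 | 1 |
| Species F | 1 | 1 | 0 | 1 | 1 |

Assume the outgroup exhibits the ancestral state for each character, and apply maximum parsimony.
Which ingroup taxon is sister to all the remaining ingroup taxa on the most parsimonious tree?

The outgroup has state '0' for every character, so '1' is the derived state throughout.
Char. 1 (derived state '1') is shared by Species D, Species F, and Species V — a synapomorphy uniting that clade.
Char. 2: derived state '1' in Species D and Species F only — synapomorphy for {Species D, Species F}.
Char. 3: derived state '1' in Species C only — an autapomorphy, so it tells us nothing about relationships among taxa.
Only Species A, Species D, Species F, and Species V show the derived state '1' for Char. 4, supporting them as a clade.
All ingroup taxa share the derived state '1' for Char. 5; it defines the ingroup but does not resolve relationships within it.
Most parsimonious ingroup topology: ((Species A,(Species V,(Species D,Species F))),Species C).
Species C is sister to the clade containing all other ingroup taxa, so it is the earliest-diverging (most basal) ingroup lineage.

Species C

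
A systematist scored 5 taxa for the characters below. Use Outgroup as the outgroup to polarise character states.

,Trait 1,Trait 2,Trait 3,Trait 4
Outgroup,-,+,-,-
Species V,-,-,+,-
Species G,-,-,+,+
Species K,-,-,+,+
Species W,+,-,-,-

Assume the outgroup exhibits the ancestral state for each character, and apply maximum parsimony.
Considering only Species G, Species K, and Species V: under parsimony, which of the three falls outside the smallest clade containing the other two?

Species V

Character polarity is set by the outgroup: the derived state is whichever differs from the outgroup's state, so for Trait 2 the derived state is '-', and for the remaining characters it is '+'.
Trait 1: derived state '+' in Species W only — an autapomorphy, so it tells us nothing about relationships among taxa.
Trait 2 (derived state '-') is shared by all ingroup taxa — unites the whole ingroup.
Only Species G, Species K, and Species V show the derived state '+' for Trait 3, supporting them as a clade.
Trait 4: derived state '+' in Species G and Species K only — synapomorphy for {Species G, Species K}.
Most parsimonious ingroup topology: ((Species V,(Species G,Species K)),Species W).
Species K and Species G share a more recent common ancestor with each other than either does with Species V, so Species V is the least closely related of the three.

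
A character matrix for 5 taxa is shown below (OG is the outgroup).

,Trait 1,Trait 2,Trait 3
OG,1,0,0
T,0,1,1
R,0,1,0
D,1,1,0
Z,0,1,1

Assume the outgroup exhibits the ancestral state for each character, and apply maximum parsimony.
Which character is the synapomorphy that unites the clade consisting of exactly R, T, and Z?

Character polarity is set by the outgroup: the derived state is whichever differs from the outgroup's state, so for Trait 1 the derived state is '0', and for the remaining characters it is '1'.
Only R, T, and Z show the derived state '0' for Trait 1, supporting them as a clade.
Trait 2 (derived state '1') is shared by all ingroup taxa — unites the whole ingroup.
Only T and Z show the derived state '1' for Trait 3, supporting them as a clade.
Most parsimonious ingroup topology: (((T,Z),R),D).
The clade {R, T, Z} is supported by Trait 1: its derived state '0' occurs in exactly those taxa and in no other taxon (including the outgroup).

Trait 1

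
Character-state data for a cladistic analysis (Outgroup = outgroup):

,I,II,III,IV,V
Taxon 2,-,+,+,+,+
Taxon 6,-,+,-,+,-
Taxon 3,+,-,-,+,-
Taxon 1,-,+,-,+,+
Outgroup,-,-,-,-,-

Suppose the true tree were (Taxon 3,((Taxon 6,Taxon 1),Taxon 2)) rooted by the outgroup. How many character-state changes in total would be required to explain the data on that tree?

Map each character onto (Taxon 3,((Taxon 6,Taxon 1),Taxon 2)) (rooted by Outgroup) and count the minimum state changes it requires (Fitch parsimony):
I: 1; II: 1; III: 1; IV: 1; V: 2.
Total tree length = 6.

6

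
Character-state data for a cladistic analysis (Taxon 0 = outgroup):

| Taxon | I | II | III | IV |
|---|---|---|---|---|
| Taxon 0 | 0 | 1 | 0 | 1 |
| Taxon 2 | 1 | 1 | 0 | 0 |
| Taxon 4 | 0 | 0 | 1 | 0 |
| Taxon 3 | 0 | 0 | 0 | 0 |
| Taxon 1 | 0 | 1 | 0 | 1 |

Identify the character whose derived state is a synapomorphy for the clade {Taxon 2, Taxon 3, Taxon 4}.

IV

Character polarity is set by the outgroup: the derived state is whichever differs from the outgroup's state, so for II, IV the derived state is '0', and for the remaining characters it is '1'.
I: derived state '1' in Taxon 2 only — an autapomorphy, so it tells us nothing about relationships among taxa.
II (derived state '0') is shared by Taxon 3 and Taxon 4 — a synapomorphy uniting that clade.
III (derived state '1') is unique to Taxon 4 (autapomorphy; uninformative for grouping).
IV: derived state '0' in Taxon 2, Taxon 3, and Taxon 4 only — synapomorphy for {Taxon 2, Taxon 3, Taxon 4}.
Most parsimonious ingroup topology: ((Taxon 2,(Taxon 4,Taxon 3)),Taxon 1).
The clade {Taxon 2, Taxon 3, Taxon 4} is supported by IV: its derived state '0' occurs in exactly those taxa and in no other taxon (including the outgroup).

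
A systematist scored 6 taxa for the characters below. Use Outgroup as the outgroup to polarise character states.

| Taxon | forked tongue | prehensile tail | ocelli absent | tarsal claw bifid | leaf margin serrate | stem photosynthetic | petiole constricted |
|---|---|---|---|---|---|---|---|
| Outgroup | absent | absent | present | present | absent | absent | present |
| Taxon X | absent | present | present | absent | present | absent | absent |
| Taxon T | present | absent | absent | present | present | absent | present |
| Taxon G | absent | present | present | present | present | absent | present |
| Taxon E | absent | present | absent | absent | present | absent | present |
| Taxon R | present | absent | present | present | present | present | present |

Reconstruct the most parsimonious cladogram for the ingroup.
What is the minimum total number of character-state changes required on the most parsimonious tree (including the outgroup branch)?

8

Character polarity is set by the outgroup: the derived state is whichever differs from the outgroup's state, so for ocelli absent, tarsal claw bifid, petiole constricted the derived state is 'absent', and for the remaining characters it is 'present'.
forked tongue: derived state 'present' in Taxon R and Taxon T only — synapomorphy for {Taxon R, Taxon T}.
prehensile tail (derived state 'present') is shared by Taxon E, Taxon G, and Taxon X — a synapomorphy uniting that clade.
ocelli absent groups Taxon E and Taxon T, which is incompatible with the clades supported by the remaining characters; treating it as convergent (homoplasy) costs fewer steps than any alternative tree.
tarsal claw bifid (derived state 'absent') is shared by Taxon E and Taxon X — a synapomorphy uniting that clade.
leaf margin serrate (derived state 'present') is shared by all ingroup taxa — unites the whole ingroup.
stem photosynthetic (derived state 'present') is unique to Taxon R (autapomorphy; uninformative for grouping).
petiole constricted: derived state 'absent' in Taxon X only — an autapomorphy, so it tells us nothing about relationships among taxa.
Most parsimonious ingroup topology: (((Taxon X,Taxon E),Taxon G),(Taxon T,Taxon R)).
Changes per character on this tree: forked tongue: 1; prehensile tail: 1; ocelli absent: 2; tarsal claw bifid: 1; leaf margin serrate: 1; stem photosynthetic: 1; petiole constricted: 1.
Total = 8.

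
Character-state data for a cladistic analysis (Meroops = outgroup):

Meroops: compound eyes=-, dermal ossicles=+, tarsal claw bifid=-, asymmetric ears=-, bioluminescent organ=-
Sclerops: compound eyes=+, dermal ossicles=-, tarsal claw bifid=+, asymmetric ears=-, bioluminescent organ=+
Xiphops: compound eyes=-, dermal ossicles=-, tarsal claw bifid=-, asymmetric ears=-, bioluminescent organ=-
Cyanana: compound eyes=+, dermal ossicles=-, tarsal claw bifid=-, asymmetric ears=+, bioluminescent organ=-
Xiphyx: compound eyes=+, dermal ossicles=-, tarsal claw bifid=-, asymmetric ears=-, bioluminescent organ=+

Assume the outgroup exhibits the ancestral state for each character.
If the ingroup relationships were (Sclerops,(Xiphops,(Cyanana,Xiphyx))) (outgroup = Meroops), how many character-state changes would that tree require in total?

7

Map each character onto (Sclerops,(Xiphops,(Cyanana,Xiphyx))) (rooted by Meroops) and count the minimum state changes it requires (Fitch parsimony):
compound eyes: 2; dermal ossicles: 1; tarsal claw bifid: 1; asymmetric ears: 1; bioluminescent organ: 2.
Total tree length = 7.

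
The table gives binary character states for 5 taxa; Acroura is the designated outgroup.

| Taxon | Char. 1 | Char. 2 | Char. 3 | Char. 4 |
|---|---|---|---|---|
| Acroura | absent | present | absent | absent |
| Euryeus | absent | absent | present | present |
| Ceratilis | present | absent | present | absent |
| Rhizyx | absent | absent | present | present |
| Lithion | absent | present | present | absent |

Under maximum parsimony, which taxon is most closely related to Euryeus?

Rhizyx

Character polarity is set by the outgroup: the derived state is whichever differs from the outgroup's state, so for Char. 2 the derived state is 'absent', and for the remaining characters it is 'present'.
Char. 1: derived state 'present' in Ceratilis only — an autapomorphy, so it tells us nothing about relationships among taxa.
Only Ceratilis, Euryeus, and Rhizyx show the derived state 'absent' for Char. 2, supporting them as a clade.
All ingroup taxa share the derived state 'present' for Char. 3; it defines the ingroup but does not resolve relationships within it.
Only Euryeus and Rhizyx show the derived state 'present' for Char. 4, supporting them as a clade.
Most parsimonious ingroup topology: (((Euryeus,Rhizyx),Ceratilis),Lithion).
Euryeus and Rhizyx form a cherry on this tree, so they are sister taxa.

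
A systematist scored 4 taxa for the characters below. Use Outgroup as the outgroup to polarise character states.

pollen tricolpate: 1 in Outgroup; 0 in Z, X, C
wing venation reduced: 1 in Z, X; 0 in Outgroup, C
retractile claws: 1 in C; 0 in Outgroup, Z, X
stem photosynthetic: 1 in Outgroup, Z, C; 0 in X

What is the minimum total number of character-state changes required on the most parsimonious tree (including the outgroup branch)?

4

Character polarity is set by the outgroup: the derived state is whichever differs from the outgroup's state, so for pollen tricolpate, stem photosynthetic the derived state is '0', and for the remaining characters it is '1'.
All ingroup taxa share the derived state '0' for pollen tricolpate; it defines the ingroup but does not resolve relationships within it.
wing venation reduced (derived state '1') is shared by X and Z — a synapomorphy uniting that clade.
retractile claws (derived state '1') is unique to C (autapomorphy; uninformative for grouping).
stem photosynthetic: derived state '0' in X only — an autapomorphy, so it tells us nothing about relationships among taxa.
Most parsimonious ingroup topology: ((Z,X),C).
Changes per character on this tree: pollen tricolpate: 1; wing venation reduced: 1; retractile claws: 1; stem photosynthetic: 1.
Total = 4.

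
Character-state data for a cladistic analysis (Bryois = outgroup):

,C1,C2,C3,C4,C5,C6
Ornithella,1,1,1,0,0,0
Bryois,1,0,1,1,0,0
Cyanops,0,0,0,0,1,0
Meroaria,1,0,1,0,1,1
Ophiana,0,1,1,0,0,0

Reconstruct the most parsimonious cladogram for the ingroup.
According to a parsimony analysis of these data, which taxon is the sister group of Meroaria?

Cyanops

Character polarity is set by the outgroup: the derived state is whichever differs from the outgroup's state, so for C1, C3, C4 the derived state is '0', and for the remaining characters it is '1'.
C1 groups Cyanops and Ophiana, which is incompatible with the clades supported by the remaining characters; treating it as convergent (homoplasy) costs fewer steps than any alternative tree.
Only Ophiana and Ornithella show the derived state '1' for C2, supporting them as a clade.
C3 (derived state '0') is unique to Cyanops (autapomorphy; uninformative for grouping).
C4 (derived state '0') is shared by all ingroup taxa — unites the whole ingroup.
C5 (derived state '1') is shared by Cyanops and Meroaria — a synapomorphy uniting that clade.
C6: derived state '1' in Meroaria only — an autapomorphy, so it tells us nothing about relationships among taxa.
Most parsimonious ingroup topology: ((Ornithella,Ophiana),(Cyanops,Meroaria)).
Meroaria and Cyanops form a cherry on this tree, so they are sister taxa.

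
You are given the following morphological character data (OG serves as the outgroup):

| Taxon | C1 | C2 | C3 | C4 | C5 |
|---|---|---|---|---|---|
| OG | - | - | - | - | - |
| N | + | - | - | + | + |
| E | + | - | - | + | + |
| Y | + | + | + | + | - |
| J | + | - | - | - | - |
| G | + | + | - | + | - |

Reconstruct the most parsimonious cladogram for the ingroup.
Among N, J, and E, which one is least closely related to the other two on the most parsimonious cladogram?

The outgroup has state '-' for every character, so '+' is the derived state throughout.
All ingroup taxa share the derived state '+' for C1; it defines the ingroup but does not resolve relationships within it.
C2 (derived state '+') is shared by G and Y — a synapomorphy uniting that clade.
C3: derived state '+' in Y only — an autapomorphy, so it tells us nothing about relationships among taxa.
C4 (derived state '+') is shared by E, G, N, and Y — a synapomorphy uniting that clade.
C5: derived state '+' in E and N only — synapomorphy for {E, N}.
Most parsimonious ingroup topology: (((N,E),(Y,G)),J).
N and E share a more recent common ancestor with each other than either does with J, so J is the least closely related of the three.

J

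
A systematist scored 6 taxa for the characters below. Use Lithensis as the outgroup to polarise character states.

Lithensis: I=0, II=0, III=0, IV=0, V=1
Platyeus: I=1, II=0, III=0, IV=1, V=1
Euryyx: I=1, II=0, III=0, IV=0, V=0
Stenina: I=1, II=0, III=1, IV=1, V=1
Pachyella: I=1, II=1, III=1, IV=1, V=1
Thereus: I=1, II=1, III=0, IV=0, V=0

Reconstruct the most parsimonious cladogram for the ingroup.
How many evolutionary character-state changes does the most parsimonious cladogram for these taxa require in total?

Character polarity is set by the outgroup: the derived state is whichever differs from the outgroup's state, so for V the derived state is '0', and for the remaining characters it is '1'.
I (derived state '1') is shared by all ingroup taxa — unites the whole ingroup.
II (state '1') occurs in Pachyella and Thereus but conflicts with the nesting implied by the other characters — most parsimoniously interpreted as homoplasy.
III (derived state '1') is shared by Pachyella and Stenina — a synapomorphy uniting that clade.
IV: derived state '1' in Pachyella, Platyeus, and Stenina only — synapomorphy for {Pachyella, Platyeus, Stenina}.
V: derived state '0' in Euryyx and Thereus only — synapomorphy for {Euryyx, Thereus}.
Most parsimonious ingroup topology: ((Platyeus,(Stenina,Pachyella)),(Euryyx,Thereus)).
Changes per character on this tree: I: 1; II: 2; III: 1; IV: 1; V: 1.
Total = 6.

6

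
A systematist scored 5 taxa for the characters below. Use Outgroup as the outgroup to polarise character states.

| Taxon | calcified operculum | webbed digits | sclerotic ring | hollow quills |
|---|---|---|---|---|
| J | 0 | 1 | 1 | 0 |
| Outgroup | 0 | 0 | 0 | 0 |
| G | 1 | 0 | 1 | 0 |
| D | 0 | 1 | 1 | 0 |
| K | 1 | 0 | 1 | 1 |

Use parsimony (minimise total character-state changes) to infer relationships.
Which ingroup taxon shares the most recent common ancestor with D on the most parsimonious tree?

The outgroup has state '0' for every character, so '1' is the derived state throughout.
calcified operculum (derived state '1') is shared by G and K — a synapomorphy uniting that clade.
Only D and J show the derived state '1' for webbed digits, supporting them as a clade.
sclerotic ring (derived state '1') is shared by all ingroup taxa — unites the whole ingroup.
hollow quills (derived state '1') is unique to K (autapomorphy; uninformative for grouping).
Most parsimonious ingroup topology: ((D,J),(G,K)).
D and J form a cherry on this tree, so they are sister taxa.

J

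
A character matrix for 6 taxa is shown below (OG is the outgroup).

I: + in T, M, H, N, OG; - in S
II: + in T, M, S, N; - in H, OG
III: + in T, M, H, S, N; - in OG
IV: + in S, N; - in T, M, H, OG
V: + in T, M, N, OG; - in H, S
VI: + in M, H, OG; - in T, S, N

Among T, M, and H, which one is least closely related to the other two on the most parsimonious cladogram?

H

Character polarity is set by the outgroup: the derived state is whichever differs from the outgroup's state, so for I, V, VI the derived state is '-', and for the remaining characters it is '+'.
I: derived state '-' in S only — an autapomorphy, so it tells us nothing about relationships among taxa.
II (derived state '+') is shared by M, N, S, and T — a synapomorphy uniting that clade.
All ingroup taxa share the derived state '+' for III; it defines the ingroup but does not resolve relationships within it.
IV: derived state '+' in N and S only — synapomorphy for {N, S}.
V (state '-') occurs in H and S but conflicts with the nesting implied by the other characters — most parsimoniously interpreted as homoplasy.
VI (derived state '-') is shared by N, S, and T — a synapomorphy uniting that clade.
Most parsimonious ingroup topology: ((((S,N),T),M),H).
M and T share a more recent common ancestor with each other than either does with H, so H is the least closely related of the three.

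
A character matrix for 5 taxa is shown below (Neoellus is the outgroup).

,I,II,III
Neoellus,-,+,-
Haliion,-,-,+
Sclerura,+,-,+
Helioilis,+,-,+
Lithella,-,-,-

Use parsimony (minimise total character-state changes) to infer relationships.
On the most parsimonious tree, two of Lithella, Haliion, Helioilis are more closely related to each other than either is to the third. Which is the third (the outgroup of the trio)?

Lithella

Character polarity is set by the outgroup: the derived state is whichever differs from the outgroup's state, so for II the derived state is '-', and for the remaining characters it is '+'.
I: derived state '+' in Helioilis and Sclerura only — synapomorphy for {Helioilis, Sclerura}.
All ingroup taxa share the derived state '-' for II; it defines the ingroup but does not resolve relationships within it.
III (derived state '+') is shared by Haliion, Helioilis, and Sclerura — a synapomorphy uniting that clade.
Most parsimonious ingroup topology: ((Haliion,(Sclerura,Helioilis)),Lithella).
Haliion and Helioilis share a more recent common ancestor with each other than either does with Lithella, so Lithella is the least closely related of the three.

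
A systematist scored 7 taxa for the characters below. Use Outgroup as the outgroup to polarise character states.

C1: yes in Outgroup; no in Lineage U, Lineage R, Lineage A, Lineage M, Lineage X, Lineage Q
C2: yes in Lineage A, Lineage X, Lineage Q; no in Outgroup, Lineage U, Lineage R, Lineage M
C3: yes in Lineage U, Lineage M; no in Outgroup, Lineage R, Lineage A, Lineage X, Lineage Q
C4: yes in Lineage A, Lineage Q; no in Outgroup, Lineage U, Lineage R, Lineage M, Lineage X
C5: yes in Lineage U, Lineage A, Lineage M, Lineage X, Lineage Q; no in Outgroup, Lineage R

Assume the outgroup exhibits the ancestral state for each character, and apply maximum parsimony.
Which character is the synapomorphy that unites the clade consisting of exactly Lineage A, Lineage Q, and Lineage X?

Character polarity is set by the outgroup: the derived state is whichever differs from the outgroup's state, so for C1 the derived state is 'no', and for the remaining characters it is 'yes'.
All ingroup taxa share the derived state 'no' for C1; it defines the ingroup but does not resolve relationships within it.
Only Lineage A, Lineage Q, and Lineage X show the derived state 'yes' for C2, supporting them as a clade.
C3 (derived state 'yes') is shared by Lineage M and Lineage U — a synapomorphy uniting that clade.
Only Lineage A and Lineage Q show the derived state 'yes' for C4, supporting them as a clade.
C5 (derived state 'yes') is shared by Lineage A, Lineage M, Lineage Q, Lineage U, and Lineage X — a synapomorphy uniting that clade.
Most parsimonious ingroup topology: (((Lineage U,Lineage M),((Lineage A,Lineage Q),Lineage X)),Lineage R).
The clade {Lineage A, Lineage Q, Lineage X} is supported by C2: its derived state 'yes' occurs in exactly those taxa and in no other taxon (including the outgroup).

C2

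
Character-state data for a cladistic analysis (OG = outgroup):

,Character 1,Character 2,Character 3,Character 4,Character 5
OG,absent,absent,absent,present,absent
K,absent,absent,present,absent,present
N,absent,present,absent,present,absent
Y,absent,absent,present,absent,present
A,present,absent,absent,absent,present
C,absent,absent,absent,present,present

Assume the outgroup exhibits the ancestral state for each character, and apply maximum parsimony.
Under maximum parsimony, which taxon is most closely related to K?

Character polarity is set by the outgroup: the derived state is whichever differs from the outgroup's state, so for Character 4 the derived state is 'absent', and for the remaining characters it is 'present'.
Character 1 (derived state 'present') is unique to A (autapomorphy; uninformative for grouping).
Character 2 (derived state 'present') is unique to N (autapomorphy; uninformative for grouping).
Character 3: derived state 'present' in K and Y only — synapomorphy for {K, Y}.
Only A, K, and Y show the derived state 'absent' for Character 4, supporting them as a clade.
Character 5: derived state 'present' in A, C, K, and Y only — synapomorphy for {A, C, K, Y}.
Most parsimonious ingroup topology: ((((K,Y),A),C),N).
K and Y form a cherry on this tree, so they are sister taxa.

Y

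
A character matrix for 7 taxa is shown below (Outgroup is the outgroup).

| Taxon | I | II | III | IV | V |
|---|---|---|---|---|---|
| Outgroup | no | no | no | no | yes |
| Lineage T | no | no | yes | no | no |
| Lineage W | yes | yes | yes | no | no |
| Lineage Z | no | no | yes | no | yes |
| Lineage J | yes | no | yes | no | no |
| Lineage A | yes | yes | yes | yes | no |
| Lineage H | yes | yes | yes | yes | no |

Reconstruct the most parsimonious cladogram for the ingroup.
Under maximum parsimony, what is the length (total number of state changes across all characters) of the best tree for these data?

5

Character polarity is set by the outgroup: the derived state is whichever differs from the outgroup's state, so for V the derived state is 'no', and for the remaining characters it is 'yes'.
I (derived state 'yes') is shared by Lineage A, Lineage H, Lineage J, and Lineage W — a synapomorphy uniting that clade.
Only Lineage A, Lineage H, and Lineage W show the derived state 'yes' for II, supporting them as a clade.
All ingroup taxa share the derived state 'yes' for III; it defines the ingroup but does not resolve relationships within it.
IV: derived state 'yes' in Lineage A and Lineage H only — synapomorphy for {Lineage A, Lineage H}.
Only Lineage A, Lineage H, Lineage J, Lineage T, and Lineage W show the derived state 'no' for V, supporting them as a clade.
Most parsimonious ingroup topology: ((Lineage T,((Lineage W,(Lineage A,Lineage H)),Lineage J)),Lineage Z).
Changes per character on this tree: I: 1; II: 1; III: 1; IV: 1; V: 1.
Total = 5.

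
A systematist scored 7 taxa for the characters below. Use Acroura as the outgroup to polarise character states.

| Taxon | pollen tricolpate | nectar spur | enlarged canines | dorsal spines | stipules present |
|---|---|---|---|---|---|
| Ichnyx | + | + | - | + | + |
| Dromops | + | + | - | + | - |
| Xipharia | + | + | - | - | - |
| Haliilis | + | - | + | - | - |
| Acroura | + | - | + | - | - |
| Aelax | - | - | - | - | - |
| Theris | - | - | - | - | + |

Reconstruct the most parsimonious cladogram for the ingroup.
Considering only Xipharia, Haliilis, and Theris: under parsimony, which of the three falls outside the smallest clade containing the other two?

Haliilis

Character polarity is set by the outgroup: the derived state is whichever differs from the outgroup's state, so for pollen tricolpate, enlarged canines the derived state is '-', and for the remaining characters it is '+'.
pollen tricolpate: derived state '-' in Aelax and Theris only — synapomorphy for {Aelax, Theris}.
nectar spur: derived state '+' in Dromops, Ichnyx, and Xipharia only — synapomorphy for {Dromops, Ichnyx, Xipharia}.
Only Aelax, Dromops, Ichnyx, Theris, and Xipharia show the derived state '-' for enlarged canines, supporting them as a clade.
dorsal spines: derived state '+' in Dromops and Ichnyx only — synapomorphy for {Dromops, Ichnyx}.
stipules present (state '+') occurs in Ichnyx and Theris but conflicts with the nesting implied by the other characters — most parsimoniously interpreted as homoplasy.
Most parsimonious ingroup topology: ((((Dromops,Ichnyx),Xipharia),(Theris,Aelax)),Haliilis).
Xipharia and Theris share a more recent common ancestor with each other than either does with Haliilis, so Haliilis is the least closely related of the three.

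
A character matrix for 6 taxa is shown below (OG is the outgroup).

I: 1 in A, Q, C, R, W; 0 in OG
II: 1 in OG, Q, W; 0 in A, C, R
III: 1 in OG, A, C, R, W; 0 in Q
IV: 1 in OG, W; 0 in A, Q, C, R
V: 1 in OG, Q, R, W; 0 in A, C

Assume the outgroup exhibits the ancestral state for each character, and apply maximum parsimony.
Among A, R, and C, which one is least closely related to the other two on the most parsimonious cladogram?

Character polarity is set by the outgroup: the derived state is whichever differs from the outgroup's state, so for II, III, IV, V the derived state is '0', and for the remaining characters it is '1'.
I (derived state '1') is shared by all ingroup taxa — unites the whole ingroup.
II (derived state '0') is shared by A, C, and R — a synapomorphy uniting that clade.
III: derived state '0' in Q only — an autapomorphy, so it tells us nothing about relationships among taxa.
IV (derived state '0') is shared by A, C, Q, and R — a synapomorphy uniting that clade.
V: derived state '0' in A and C only — synapomorphy for {A, C}.
Most parsimonious ingroup topology: ((((A,C),R),Q),W).
A and C share a more recent common ancestor with each other than either does with R, so R is the least closely related of the three.

R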